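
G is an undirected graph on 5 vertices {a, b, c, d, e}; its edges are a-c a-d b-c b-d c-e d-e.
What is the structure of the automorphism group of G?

S_3 × S_2

The vertices split by degree into {c, d} (degree 3) and {a, b, e} (degree 2); every edge runs between the two parts, so G is the complete bipartite graph K_{2,3}. The parts have unequal sizes, so no automorphism swaps them; each part is permuted independently, giving S_3 × S_2 of order 3!·2! = 12.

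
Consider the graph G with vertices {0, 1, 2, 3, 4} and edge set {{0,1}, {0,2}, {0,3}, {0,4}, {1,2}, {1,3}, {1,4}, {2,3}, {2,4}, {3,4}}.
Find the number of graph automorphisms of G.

120

All 5 vertices are pairwise adjacent: G = K_5. Any permutation of the 5 vertices preserves K_5, so Aut(K_5) = S_5 of order 5! = 120.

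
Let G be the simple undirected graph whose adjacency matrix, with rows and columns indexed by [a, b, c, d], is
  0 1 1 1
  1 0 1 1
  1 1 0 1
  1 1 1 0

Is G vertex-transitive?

All 4 vertices are pairwise adjacent: G = K_4. Any permutation of the 4 vertices preserves K_4, so Aut(K_4) = S_4 of order 4! = 24. Under this action every vertex can be carried to every other, so G is vertex-transitive.

Yes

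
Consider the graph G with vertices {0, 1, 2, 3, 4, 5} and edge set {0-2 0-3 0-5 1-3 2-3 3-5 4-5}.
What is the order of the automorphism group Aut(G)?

Degrees alone do not determine every vertex (e.g. 0 and 5 both have degree 3), but their neighbour-degree multisets differ: N(0) has degrees [2, 3, 4] while N(5) has degrees [1, 3, 4]. Repeating this refinement separates all vertices, so the only automorphism is the identity.

1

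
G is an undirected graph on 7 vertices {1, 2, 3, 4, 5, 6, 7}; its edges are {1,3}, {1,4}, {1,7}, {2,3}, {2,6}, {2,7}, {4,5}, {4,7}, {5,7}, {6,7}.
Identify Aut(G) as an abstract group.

{e}

The degree sequence is [3, 3, 2, 3, 2, 2, 5]. Checking the degree-preserving permutations of the vertex set shows that none except the identity preserves every edge, so Aut(G) is trivial.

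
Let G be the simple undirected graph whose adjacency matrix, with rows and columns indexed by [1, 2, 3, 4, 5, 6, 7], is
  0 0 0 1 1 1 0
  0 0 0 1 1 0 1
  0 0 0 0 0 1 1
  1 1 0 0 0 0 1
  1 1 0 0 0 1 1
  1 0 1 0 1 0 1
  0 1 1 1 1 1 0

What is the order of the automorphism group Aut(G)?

Degrees alone do not determine every vertex (e.g. 1 and 2 both have degree 3), but their neighbour-degree multisets differ: N(1) has degrees [3, 4, 4] while N(2) has degrees [3, 4, 5]. Repeating this refinement separates all vertices, so the only automorphism is the identity.

1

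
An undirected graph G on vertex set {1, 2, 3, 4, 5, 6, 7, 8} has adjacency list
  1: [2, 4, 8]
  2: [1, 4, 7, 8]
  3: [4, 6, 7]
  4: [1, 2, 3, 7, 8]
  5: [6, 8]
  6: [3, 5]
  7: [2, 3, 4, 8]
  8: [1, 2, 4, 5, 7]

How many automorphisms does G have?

The degree sequence is [3, 4, 3, 5, 2, 2, 4, 5]. Checking the degree-preserving permutations of the vertex set shows that none except the identity preserves every edge, so Aut(G) is trivial.

1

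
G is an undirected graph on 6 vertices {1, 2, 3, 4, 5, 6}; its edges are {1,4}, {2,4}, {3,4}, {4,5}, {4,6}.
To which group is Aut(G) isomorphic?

Vertex 4 has degree 5 and every other vertex has degree 1, so G is the star K_{1,5} with centre 4. The 5 leaves are pairwise interchangeable while the centre is fixed, giving Aut(G) = S_5.

S_5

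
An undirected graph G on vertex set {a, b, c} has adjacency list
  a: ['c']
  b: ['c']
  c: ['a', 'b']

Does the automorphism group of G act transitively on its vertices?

No

Vertex c is the only vertex of degree 2, so every automorphism fixes it; G is not vertex-transitive.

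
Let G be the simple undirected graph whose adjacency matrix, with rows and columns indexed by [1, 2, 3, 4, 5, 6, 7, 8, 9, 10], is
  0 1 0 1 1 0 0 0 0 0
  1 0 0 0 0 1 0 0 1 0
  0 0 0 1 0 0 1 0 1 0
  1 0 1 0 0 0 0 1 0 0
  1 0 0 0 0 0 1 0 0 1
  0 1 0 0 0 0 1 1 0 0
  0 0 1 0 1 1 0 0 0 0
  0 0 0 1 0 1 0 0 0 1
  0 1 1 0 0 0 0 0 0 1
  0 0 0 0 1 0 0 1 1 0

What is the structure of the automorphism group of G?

S_5

G is 3-regular on 10 vertices with no triangles and no 4-cycles (girth 5): this is the Petersen graph. It is a classical fact that the Petersen graph has automorphism group S_5 (order 120), arising from its description as the Kneser graph K(5,2).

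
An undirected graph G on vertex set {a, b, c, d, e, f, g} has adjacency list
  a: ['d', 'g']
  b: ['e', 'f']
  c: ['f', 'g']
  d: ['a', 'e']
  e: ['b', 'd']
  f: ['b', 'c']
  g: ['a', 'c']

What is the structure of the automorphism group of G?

Every vertex has degree 2 and the graph is connected, so G is the 7-cycle C_7. C_7 has 7 rotations and 7 reflections, so Aut(C_7) ≅ D_7 of order 14.

the dihedral group of order 14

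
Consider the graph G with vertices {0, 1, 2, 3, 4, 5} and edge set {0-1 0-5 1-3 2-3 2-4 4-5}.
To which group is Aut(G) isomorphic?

Every vertex has degree 2 and the graph is connected, so G is the 6-cycle C_6. C_6 has 6 rotations and 6 reflections, so Aut(C_6) ≅ D_6 of order 12.

D_6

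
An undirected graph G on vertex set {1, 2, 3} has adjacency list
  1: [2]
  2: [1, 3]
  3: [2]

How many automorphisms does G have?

2

The degree sequence is [1, 2, 1]; the two degree-1 vertices 1 and 3 are the ends of a path, so G = P_3. The only nontrivial automorphism of a path is the end-to-end reflection, so Aut(G) ≅ Z_2.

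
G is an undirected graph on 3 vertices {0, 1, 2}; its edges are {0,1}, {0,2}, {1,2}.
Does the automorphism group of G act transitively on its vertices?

Yes

All 3 vertices are pairwise adjacent: G = K_3. Any permutation of the 3 vertices preserves K_3, so Aut(K_3) = S_3 of order 3! = 6. This group acts transitively on the 3 vertices.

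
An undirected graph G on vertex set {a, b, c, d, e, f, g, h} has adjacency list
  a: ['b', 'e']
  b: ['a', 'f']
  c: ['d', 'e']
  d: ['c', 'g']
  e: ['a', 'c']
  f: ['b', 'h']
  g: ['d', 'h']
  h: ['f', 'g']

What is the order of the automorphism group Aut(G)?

16

G is 2-regular and connected on 8 vertices, i.e. the cycle C_8. C_8 has 8 rotations and 8 reflections, so Aut(C_8) ≅ D_8 of order 16.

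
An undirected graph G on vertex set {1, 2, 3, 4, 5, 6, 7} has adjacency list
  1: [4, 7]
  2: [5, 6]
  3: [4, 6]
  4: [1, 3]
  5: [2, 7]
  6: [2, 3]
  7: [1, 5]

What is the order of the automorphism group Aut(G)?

Every vertex has degree 2 and the graph is connected, so G is the 7-cycle C_7. The automorphisms of the 7-cycle are exactly the symmetries of a regular 7-gon: the dihedral group D_7, |D_7| = 14.

14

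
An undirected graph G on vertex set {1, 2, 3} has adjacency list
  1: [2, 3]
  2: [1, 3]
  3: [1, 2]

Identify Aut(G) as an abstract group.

S_3

All 3 vertices are pairwise adjacent: G = K_3. Every bijection on the vertex set is an automorphism of K_3; hence Aut(K_3) ≅ S_3, order 6.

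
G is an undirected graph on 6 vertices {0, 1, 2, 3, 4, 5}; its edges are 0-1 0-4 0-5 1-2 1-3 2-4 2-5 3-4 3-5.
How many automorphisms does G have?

G is 3-regular and bipartite with parts {1, 4, 5} and {0, 2, 3} (each part is independent and every cross-pair is an edge), so G = K_{3,3}. Aut(K_{3,3}) is the wreath product S_3 ≀ Z_2: permute within each part, then optionally swap the parts; |Aut| = 2·(3!)² = 72.

72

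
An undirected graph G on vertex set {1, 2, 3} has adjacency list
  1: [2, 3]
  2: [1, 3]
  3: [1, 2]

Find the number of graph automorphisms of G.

All 3 vertices are pairwise adjacent: G = K_3. Every bijection on the vertex set is an automorphism of K_3; hence Aut(K_3) ≅ S_3, order 6.

6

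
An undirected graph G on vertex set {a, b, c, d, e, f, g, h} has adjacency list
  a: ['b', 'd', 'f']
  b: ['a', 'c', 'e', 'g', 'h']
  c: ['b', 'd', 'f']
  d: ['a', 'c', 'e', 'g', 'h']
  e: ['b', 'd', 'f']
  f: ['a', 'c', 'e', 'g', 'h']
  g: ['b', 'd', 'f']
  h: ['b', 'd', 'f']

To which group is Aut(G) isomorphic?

S_5 × S_3

The vertices split by degree into {b, d, f} (degree 5) and {a, c, e, g, h} (degree 3); every edge runs between the two parts, so G is the complete bipartite graph K_{3,5}. Automorphisms preserve the bipartition setwise (since the parts differ in size) and act as S_5 × S_3 within it; |Aut| = 720.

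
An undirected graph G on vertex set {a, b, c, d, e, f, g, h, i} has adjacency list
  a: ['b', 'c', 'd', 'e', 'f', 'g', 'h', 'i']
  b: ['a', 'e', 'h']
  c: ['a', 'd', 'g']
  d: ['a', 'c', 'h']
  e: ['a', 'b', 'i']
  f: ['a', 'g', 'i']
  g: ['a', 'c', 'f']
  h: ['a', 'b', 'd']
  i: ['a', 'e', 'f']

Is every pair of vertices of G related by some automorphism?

No

Vertex a is the only vertex of degree 8, so every automorphism fixes it; G is not vertex-transitive.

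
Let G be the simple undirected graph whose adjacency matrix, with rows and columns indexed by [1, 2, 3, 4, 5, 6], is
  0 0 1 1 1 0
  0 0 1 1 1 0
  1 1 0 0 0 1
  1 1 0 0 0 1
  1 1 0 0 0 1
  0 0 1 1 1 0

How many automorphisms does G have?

72

G is 3-regular and bipartite with parts {1, 2, 6} and {3, 4, 5} (each part is independent and every cross-pair is an edge), so G = K_{3,3}. Each part can be permuted independently (S_3 × S_3) and the two equal-size parts can also be swapped, giving (S_3 × S_3) ⋊ Z_2 of order 2·(3!)² = 72.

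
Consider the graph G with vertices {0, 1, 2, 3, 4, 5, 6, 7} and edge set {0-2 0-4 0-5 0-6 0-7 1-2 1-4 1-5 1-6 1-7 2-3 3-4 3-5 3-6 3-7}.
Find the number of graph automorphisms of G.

The vertices split by degree into {0, 1, 3} (degree 5) and {2, 4, 5, 6, 7} (degree 3); every edge runs between the two parts, so G is the complete bipartite graph K_{3,5}. The parts have unequal sizes, so no automorphism swaps them; each part is permuted independently, giving S_5 × S_3 of order 5!·3! = 720.

720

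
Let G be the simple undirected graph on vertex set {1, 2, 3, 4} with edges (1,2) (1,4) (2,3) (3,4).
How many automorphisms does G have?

8

Every vertex has degree 2 and the graph is connected, so G is the 4-cycle C_4. The automorphisms of the 4-cycle are exactly the symmetries of a regular 4-gon: the dihedral group D_4, |D_4| = 8.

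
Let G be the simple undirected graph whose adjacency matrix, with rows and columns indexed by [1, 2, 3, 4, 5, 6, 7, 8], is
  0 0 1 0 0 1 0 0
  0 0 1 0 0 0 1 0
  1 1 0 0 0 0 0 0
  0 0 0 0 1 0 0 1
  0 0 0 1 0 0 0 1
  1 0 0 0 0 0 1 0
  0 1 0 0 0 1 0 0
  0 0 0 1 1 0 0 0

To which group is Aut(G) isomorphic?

D_3 × D_5

G has two connected components, {1, 2, 3, 6, 7} and {4, 5, 8}; each is 2-regular, so G = C_5 ⊔ C_3. The components are non-isomorphic (different sizes), so Aut(G) = Aut(C_3) × Aut(C_5) = D_3 × D_5 of order 6·10 = 60.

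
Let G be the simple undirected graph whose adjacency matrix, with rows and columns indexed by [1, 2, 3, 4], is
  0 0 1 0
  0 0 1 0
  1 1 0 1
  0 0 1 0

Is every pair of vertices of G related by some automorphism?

No

Vertex 3 is the only vertex of degree 3, so every automorphism fixes it; G is not vertex-transitive.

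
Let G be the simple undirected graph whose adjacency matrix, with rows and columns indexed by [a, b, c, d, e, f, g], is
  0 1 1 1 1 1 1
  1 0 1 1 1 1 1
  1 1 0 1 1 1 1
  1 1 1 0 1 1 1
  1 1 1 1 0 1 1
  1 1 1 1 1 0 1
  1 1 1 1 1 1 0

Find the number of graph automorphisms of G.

5040

All 7 vertices are pairwise adjacent: G = K_7. Every bijection on the vertex set is an automorphism of K_7; hence Aut(K_7) ≅ S_7, order 5040.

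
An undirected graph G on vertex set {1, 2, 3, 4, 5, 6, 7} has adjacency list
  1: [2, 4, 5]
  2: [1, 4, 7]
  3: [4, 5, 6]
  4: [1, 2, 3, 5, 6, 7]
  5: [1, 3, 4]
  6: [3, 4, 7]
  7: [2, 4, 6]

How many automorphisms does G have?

12

Vertex 4 is the unique vertex of degree 6; the remaining 6 vertices each have degree 3 and induce a cycle, so G is the wheel on 7 vertices with hub 4. Every automorphism fixes the hub and acts on the rim 6-cycle, so Aut(G) ≅ Aut(C_6) = D_6 of order 12.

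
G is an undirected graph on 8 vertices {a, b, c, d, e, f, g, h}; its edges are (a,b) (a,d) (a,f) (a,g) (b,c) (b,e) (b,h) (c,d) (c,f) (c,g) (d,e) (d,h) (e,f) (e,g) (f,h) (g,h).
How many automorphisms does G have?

G is 4-regular and bipartite with parts {a, c, e, h} and {b, d, f, g} (each part is independent and every cross-pair is an edge), so G = K_{4,4}. Each part can be permuted independently (S_4 × S_4) and the two equal-size parts can also be swapped, giving (S_4 × S_4) ⋊ Z_2 of order 2·(4!)² = 1152.

1152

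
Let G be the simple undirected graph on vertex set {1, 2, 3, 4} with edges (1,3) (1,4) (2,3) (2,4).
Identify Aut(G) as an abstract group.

the dihedral group of order 8

G is 2-regular and bipartite on 2^2 = 4 vertices with girth 4; it is the hypercube graph Q_2. The symmetry group of the 2-cube is the hyperoctahedral group B_2 = Z_2 ≀ S_2, of order 2^2·2! = 8.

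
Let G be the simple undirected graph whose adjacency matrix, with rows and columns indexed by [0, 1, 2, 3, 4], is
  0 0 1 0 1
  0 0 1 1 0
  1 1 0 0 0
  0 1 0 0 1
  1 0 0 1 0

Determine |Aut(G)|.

10

G is 2-regular and connected on 5 vertices, i.e. the cycle C_5. C_5 has 5 rotations and 5 reflections, so Aut(C_5) ≅ D_5 of order 10.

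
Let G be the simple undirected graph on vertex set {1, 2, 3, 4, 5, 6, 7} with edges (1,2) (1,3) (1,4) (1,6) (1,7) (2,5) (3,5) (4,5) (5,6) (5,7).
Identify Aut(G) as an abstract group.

S_5 × S_2

The vertices split by degree into {1, 5} (degree 5) and {2, 3, 4, 6, 7} (degree 2); every edge runs between the two parts, so G is the complete bipartite graph K_{2,5}. The parts have unequal sizes, so no automorphism swaps them; each part is permuted independently, giving S_5 × S_2 of order 5!·2! = 240.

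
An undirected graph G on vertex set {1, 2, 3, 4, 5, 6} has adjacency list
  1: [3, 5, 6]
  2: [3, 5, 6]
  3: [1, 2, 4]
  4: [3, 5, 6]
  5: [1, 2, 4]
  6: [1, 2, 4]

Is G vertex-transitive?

G is 3-regular and bipartite with parts {3, 5, 6} and {1, 2, 4} (each part is independent and every cross-pair is an edge), so G = K_{3,3}. Each part can be permuted independently (S_3 × S_3) and the two equal-size parts can also be swapped, giving (S_3 × S_3) ⋊ Z_2 of order 2·(3!)² = 72. Under this action every vertex can be carried to every other, so G is vertex-transitive.

Yes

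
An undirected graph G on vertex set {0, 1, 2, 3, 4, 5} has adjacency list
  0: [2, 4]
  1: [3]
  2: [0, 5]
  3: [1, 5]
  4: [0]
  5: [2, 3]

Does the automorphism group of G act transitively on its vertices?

Automorphisms preserve degree, but G has vertices of degree 1 and vertices of degree 2; no automorphism maps one to the other, so G is not vertex-transitive.

No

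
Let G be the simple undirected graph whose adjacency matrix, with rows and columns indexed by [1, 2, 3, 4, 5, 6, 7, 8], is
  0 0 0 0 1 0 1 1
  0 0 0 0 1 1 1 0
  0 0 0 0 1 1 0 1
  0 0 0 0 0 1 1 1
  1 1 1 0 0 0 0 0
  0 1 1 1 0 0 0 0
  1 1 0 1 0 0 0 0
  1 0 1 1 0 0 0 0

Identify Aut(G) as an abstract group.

G is 3-regular and bipartite on 2^3 = 8 vertices with girth 4; it is the hypercube graph Q_3. The symmetry group of the 3-cube is the hyperoctahedral group B_3 = Z_2 ≀ S_3, of order 2^3·3! = 48.

Z_2^3 ⋊ S_3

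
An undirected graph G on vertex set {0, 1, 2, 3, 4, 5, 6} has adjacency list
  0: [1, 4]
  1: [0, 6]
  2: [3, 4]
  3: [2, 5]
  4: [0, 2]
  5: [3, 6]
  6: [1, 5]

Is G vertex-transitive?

Yes

Every vertex has degree 2 and the graph is connected, so G is the 7-cycle C_7. C_7 has 7 rotations and 7 reflections, so Aut(C_7) ≅ D_7 of order 14. Under this action every vertex can be carried to every other, so G is vertex-transitive.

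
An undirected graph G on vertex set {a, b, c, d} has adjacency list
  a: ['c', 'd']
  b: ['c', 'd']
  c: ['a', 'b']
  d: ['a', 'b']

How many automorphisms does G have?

G is 2-regular and bipartite on 2^2 = 4 vertices with girth 4; it is the hypercube graph Q_2. The symmetry group of the 2-cube is the hyperoctahedral group B_2 = Z_2 ≀ S_2, of order 2^2·2! = 8.

8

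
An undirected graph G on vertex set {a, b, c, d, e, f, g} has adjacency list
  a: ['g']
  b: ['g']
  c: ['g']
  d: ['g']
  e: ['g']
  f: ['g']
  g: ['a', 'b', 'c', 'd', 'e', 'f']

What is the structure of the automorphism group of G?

S_6

Vertex g has degree 6 and every other vertex has degree 1, so G is the star K_{1,6} with centre g. The 6 leaves are pairwise interchangeable while the centre is fixed, giving Aut(G) = S_6.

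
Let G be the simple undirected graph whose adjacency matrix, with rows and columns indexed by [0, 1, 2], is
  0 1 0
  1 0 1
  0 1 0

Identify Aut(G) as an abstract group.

the cyclic group of order 2

The degree sequence is [1, 2, 1]; the two degree-1 vertices 0 and 2 are the ends of a path, so G = P_3. A path has exactly one nontrivial symmetry — reversal — giving Aut(G) of order 2.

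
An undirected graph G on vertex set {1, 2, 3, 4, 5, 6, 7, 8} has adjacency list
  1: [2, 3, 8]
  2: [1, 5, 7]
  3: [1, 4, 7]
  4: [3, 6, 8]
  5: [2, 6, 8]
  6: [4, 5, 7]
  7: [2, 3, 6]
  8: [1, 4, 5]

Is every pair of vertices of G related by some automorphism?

Yes

G is 3-regular and bipartite on 2^3 = 8 vertices with girth 4; it is the hypercube graph Q_3. Aut(Q_3) consists of the signed permutations of the 3 coordinate axes: 3! permutations times 2^3 sign flips, so |Aut| = 2^3·3! = 48. Under this action every vertex can be carried to every other, so G is vertex-transitive.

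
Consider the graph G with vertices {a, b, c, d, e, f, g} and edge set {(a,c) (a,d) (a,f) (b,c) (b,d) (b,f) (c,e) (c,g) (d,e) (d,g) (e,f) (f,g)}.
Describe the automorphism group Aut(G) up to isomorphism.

The vertices split by degree into {c, d, f} (degree 4) and {a, b, e, g} (degree 3); every edge runs between the two parts, so G is the complete bipartite graph K_{3,4}. The parts have unequal sizes, so no automorphism swaps them; each part is permuted independently, giving S_4 × S_3 of order 4!·3! = 144.

S_4 × S_3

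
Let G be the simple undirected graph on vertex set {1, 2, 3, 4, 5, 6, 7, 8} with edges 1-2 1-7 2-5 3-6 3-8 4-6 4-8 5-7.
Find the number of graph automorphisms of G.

128

G has two connected components, {1, 2, 5, 7} and {3, 4, 6, 8}; each is 2-regular, so G = C_4 ⊔ C_4. Aut of a disjoint union of two copies of C_4 is the wreath product D_4 ≀ Z_2, of order 2·8² = 128.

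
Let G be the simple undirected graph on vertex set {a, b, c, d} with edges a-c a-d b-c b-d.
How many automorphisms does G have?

8

Every vertex has degree 2 and the graph is connected, so G is the 4-cycle C_4. The automorphisms of the 4-cycle are exactly the symmetries of a regular 4-gon: the dihedral group D_4, |D_4| = 8.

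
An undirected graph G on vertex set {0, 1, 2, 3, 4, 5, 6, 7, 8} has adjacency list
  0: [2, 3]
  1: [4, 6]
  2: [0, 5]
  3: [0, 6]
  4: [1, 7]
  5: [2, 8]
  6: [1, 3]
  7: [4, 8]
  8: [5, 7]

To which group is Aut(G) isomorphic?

D_9

Every vertex has degree 2 and the graph is connected, so G is the 9-cycle C_9. The automorphisms of the 9-cycle are exactly the symmetries of a regular 9-gon: the dihedral group D_9, |D_9| = 18.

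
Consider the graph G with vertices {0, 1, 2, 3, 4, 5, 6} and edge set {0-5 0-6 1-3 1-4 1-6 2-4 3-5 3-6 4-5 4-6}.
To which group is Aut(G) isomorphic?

Degrees alone do not determine every vertex (e.g. 1 and 3 both have degree 3), but their neighbour-degree multisets differ: N(1) has degrees [3, 4, 4] while N(3) has degrees [3, 3, 4]. Repeating this refinement separates all vertices, so the only automorphism is the identity.

the trivial group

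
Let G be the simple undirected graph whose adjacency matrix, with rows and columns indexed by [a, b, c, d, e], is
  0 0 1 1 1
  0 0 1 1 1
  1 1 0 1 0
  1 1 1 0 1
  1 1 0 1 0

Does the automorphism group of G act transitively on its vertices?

Vertex d is the only vertex of degree 4, so every automorphism fixes it; G is not vertex-transitive.

No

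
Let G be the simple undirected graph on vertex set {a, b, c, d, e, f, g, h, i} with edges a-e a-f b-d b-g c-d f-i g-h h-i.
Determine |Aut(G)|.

The degree sequence is [2, 2, 1, 2, 1, 2, 2, 2, 2]; the two degree-1 vertices c and e are the ends of a path, so G = P_9. The only nontrivial automorphism of a path is the end-to-end reflection, so Aut(G) ≅ Z_2.

2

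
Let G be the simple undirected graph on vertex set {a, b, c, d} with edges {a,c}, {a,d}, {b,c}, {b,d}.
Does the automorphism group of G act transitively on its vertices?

G is 2-regular and connected on 4 vertices, i.e. the cycle C_4. The automorphisms of the 4-cycle are exactly the symmetries of a regular 4-gon: the dihedral group D_4, |D_4| = 8. This group acts transitively on the 4 vertices.

Yes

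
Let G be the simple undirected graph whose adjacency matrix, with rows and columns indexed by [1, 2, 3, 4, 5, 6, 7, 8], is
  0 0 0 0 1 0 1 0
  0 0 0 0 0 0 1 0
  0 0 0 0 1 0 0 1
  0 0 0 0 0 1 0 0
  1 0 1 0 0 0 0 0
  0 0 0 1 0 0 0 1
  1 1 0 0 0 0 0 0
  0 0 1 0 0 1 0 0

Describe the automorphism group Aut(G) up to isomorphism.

the cyclic group of order 2

The degree sequence is [2, 1, 2, 1, 2, 2, 2, 2]; the two degree-1 vertices 2 and 4 are the ends of a path, so G = P_8. The only nontrivial automorphism of a path is the end-to-end reflection, so Aut(G) ≅ Z_2.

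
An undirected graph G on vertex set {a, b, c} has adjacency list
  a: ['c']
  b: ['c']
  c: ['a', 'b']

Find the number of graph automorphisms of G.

2

The degree sequence is [1, 1, 2]; the two degree-1 vertices a and b are the ends of a path, so G = P_3. The only nontrivial automorphism of a path is the end-to-end reflection, so Aut(G) ≅ Z_2.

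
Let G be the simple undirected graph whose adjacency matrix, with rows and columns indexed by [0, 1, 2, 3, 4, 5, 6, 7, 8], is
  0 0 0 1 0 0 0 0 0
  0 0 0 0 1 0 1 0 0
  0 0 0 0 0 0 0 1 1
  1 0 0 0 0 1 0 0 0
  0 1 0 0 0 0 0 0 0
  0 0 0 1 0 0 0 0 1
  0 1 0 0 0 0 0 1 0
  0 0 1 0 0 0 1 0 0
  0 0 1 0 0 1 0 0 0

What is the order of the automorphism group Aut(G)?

2

The degree sequence is [1, 2, 2, 2, 1, 2, 2, 2, 2]; the two degree-1 vertices 0 and 4 are the ends of a path, so G = P_9. The only nontrivial automorphism of a path is the end-to-end reflection, so Aut(G) ≅ Z_2.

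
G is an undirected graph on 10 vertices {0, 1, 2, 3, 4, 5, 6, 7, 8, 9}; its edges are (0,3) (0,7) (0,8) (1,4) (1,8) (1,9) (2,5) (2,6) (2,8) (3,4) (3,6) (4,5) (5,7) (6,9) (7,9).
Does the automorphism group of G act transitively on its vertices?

G is 3-regular on 10 vertices with no triangles and no 4-cycles (girth 5): this is the Petersen graph. It is a classical fact that the Petersen graph has automorphism group S_5 (order 120), arising from its description as the Kneser graph K(5,2). This group acts transitively on the 10 vertices.

Yes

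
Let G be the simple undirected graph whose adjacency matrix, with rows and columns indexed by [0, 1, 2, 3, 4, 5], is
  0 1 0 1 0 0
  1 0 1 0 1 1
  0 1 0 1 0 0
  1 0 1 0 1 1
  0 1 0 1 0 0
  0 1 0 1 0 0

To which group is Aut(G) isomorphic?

The vertices split by degree into {1, 3} (degree 4) and {0, 2, 4, 5} (degree 2); every edge runs between the two parts, so G is the complete bipartite graph K_{2,4}. The parts have unequal sizes, so no automorphism swaps them; each part is permuted independently, giving S_2 × S_4 of order 2!·4! = 48.

S_2 × S_4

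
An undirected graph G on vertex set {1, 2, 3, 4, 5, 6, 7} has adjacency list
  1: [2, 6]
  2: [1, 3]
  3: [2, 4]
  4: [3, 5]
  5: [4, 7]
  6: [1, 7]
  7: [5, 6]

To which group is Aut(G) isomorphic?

D_7

Every vertex has degree 2 and the graph is connected, so G is the 7-cycle C_7. C_7 has 7 rotations and 7 reflections, so Aut(C_7) ≅ D_7 of order 14.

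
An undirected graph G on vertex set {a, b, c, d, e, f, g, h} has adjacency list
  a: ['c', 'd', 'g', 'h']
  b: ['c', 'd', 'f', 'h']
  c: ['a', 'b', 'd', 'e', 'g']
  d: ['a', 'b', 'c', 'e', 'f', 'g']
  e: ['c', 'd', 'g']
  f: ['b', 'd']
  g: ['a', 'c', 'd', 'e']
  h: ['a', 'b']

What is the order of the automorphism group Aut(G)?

1

Degrees alone do not determine every vertex (e.g. a and b both have degree 4), but their neighbour-degree multisets differ: N(a) has degrees [2, 4, 5, 6] while N(b) has degrees [2, 2, 5, 6]. Repeating this refinement separates all vertices, so the only automorphism is the identity.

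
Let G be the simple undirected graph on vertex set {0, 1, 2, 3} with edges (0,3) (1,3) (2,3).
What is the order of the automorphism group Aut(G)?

6

Vertex 3 has degree 3 and every other vertex has degree 1, so G is the star K_{1,3} with centre 3. The 3 leaves are pairwise interchangeable while the centre is fixed, giving Aut(G) = S_3.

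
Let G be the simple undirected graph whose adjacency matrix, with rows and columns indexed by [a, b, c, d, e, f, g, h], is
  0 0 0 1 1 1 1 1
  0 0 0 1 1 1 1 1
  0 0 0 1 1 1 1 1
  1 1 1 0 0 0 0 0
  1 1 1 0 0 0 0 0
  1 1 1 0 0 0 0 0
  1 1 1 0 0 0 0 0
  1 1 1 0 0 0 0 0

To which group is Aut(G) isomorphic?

The vertices split by degree into {a, b, c} (degree 5) and {d, e, f, g, h} (degree 3); every edge runs between the two parts, so G is the complete bipartite graph K_{3,5}. Automorphisms preserve the bipartition setwise (since the parts differ in size) and act as S_3 × S_5 within it; |Aut| = 720.

S_3 × S_5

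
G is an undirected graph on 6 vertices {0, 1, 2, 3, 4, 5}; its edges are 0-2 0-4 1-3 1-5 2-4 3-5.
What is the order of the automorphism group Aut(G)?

72

G has two connected components, {1, 3, 5} and {0, 2, 4}; each is 2-regular, so G = C_3 ⊔ C_3. With two isomorphic components, Aut(G) = Aut(C_3) ≀ S_2 = (D_3 × D_3) ⋊ Z_2: permute each cycle by D_3, then optionally swap the two cycles. Order 2·(2·3)² = 72.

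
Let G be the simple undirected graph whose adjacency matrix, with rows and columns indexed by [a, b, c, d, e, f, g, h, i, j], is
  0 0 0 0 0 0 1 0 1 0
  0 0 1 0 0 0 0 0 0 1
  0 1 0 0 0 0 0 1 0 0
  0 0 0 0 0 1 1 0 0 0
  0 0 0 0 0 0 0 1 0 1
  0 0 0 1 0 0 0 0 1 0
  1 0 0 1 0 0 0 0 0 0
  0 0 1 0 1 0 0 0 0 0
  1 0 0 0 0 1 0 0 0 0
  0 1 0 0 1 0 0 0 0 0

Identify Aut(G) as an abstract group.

D_5 ≀ Z_2

G has two connected components, {b, c, e, h, j} and {a, d, f, g, i}; each is 2-regular, so G = C_5 ⊔ C_5. With two isomorphic components, Aut(G) = Aut(C_5) ≀ S_2 = (D_5 × D_5) ⋊ Z_2: permute each cycle by D_5, then optionally swap the two cycles. Order 2·(2·5)² = 200.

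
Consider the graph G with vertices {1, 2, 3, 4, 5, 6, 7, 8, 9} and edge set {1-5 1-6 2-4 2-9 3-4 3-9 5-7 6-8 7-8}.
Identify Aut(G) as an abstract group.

D_4 × D_5

G has two connected components, {1, 5, 6, 7, 8} and {2, 3, 4, 9}; each is 2-regular, so G = C_5 ⊔ C_4. No automorphism exchanges components of different sizes, hence Aut(G) is the direct product D_4 × D_5, order 80.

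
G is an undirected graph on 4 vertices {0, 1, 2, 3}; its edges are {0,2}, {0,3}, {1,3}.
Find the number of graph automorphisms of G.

2

The degree sequence is [2, 1, 1, 2]; the two degree-1 vertices 1 and 2 are the ends of a path, so G = P_4. The only nontrivial automorphism of a path is the end-to-end reflection, so Aut(G) ≅ Z_2.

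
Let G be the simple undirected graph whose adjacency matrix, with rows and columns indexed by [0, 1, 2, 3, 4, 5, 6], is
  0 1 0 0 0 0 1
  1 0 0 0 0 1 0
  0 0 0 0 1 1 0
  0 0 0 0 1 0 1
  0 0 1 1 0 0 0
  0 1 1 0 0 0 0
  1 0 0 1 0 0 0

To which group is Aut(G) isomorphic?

the dihedral group of order 14

Every vertex has degree 2 and the graph is connected, so G is the 7-cycle C_7. C_7 has 7 rotations and 7 reflections, so Aut(C_7) ≅ D_7 of order 14.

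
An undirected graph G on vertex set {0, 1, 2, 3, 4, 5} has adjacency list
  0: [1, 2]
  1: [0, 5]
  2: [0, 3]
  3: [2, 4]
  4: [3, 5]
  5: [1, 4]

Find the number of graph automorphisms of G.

Every vertex has degree 2 and the graph is connected, so G is the 6-cycle C_6. The automorphisms of the 6-cycle are exactly the symmetries of a regular 6-gon: the dihedral group D_6, |D_6| = 12.

12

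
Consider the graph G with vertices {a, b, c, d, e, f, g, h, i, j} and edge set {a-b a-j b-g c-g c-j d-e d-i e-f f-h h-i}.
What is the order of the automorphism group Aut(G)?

200

G has two connected components, {a, b, c, g, j} and {d, e, f, h, i}; each is 2-regular, so G = C_5 ⊔ C_5. Aut of a disjoint union of two copies of C_5 is the wreath product D_5 ≀ Z_2, of order 2·10² = 200.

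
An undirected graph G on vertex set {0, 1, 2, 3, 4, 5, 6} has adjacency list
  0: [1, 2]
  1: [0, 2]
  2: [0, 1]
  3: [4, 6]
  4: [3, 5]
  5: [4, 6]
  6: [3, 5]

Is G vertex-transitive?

G has two connected components, {3, 4, 5, 6} and {0, 1, 2}; each is 2-regular, so G = C_4 ⊔ C_3. The orbit of 0 under Aut(G) is {0, 1, 2}, which does not contain 3, so G is not vertex-transitive.

No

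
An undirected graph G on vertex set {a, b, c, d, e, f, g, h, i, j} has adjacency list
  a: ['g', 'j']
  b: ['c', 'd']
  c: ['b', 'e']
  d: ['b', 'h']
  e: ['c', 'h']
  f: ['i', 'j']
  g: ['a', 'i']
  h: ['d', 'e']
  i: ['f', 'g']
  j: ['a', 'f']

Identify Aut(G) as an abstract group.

D_5 ≀ Z_2

G has two connected components, {b, c, d, e, h} and {a, f, g, i, j}; each is 2-regular, so G = C_5 ⊔ C_5. Aut of a disjoint union of two copies of C_5 is the wreath product D_5 ≀ Z_2, of order 2·10² = 200.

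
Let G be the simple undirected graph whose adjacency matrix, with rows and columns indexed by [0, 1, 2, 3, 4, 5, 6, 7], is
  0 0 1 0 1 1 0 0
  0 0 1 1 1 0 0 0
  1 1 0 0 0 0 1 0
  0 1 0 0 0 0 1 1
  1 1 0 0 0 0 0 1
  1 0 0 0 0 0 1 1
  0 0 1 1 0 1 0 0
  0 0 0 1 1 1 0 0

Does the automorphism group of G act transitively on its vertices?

Yes

G is 3-regular and bipartite on 2^3 = 8 vertices with girth 4; it is the hypercube graph Q_3. Aut(Q_3) consists of the signed permutations of the 3 coordinate axes: 3! permutations times 2^3 sign flips, so |Aut| = 2^3·3! = 48. This group acts transitively on the 8 vertices.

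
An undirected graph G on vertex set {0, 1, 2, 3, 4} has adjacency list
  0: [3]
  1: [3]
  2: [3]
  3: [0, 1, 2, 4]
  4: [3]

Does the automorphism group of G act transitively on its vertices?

No

Vertex 3 is the only vertex of degree 4, so every automorphism fixes it; G is not vertex-transitive.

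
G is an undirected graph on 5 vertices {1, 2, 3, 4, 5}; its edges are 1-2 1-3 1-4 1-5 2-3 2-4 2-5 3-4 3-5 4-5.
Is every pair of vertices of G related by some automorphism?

All 5 vertices are pairwise adjacent: G = K_5. Any permutation of the 5 vertices preserves K_5, so Aut(K_5) = S_5 of order 5! = 120. Under this action every vertex can be carried to every other, so G is vertex-transitive.

Yes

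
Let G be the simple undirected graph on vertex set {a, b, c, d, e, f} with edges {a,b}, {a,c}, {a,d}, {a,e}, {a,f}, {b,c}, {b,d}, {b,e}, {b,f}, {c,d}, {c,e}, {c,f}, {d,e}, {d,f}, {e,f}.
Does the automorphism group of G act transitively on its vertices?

Yes

Every vertex has degree 5, so G is the complete graph K_6. Every bijection on the vertex set is an automorphism of K_6; hence Aut(K_6) ≅ S_6, order 720. Under this action every vertex can be carried to every other, so G is vertex-transitive.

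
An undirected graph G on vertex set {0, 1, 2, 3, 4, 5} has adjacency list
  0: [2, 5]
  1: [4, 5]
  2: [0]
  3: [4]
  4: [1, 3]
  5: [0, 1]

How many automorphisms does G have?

The degree sequence is [2, 2, 1, 1, 2, 2]; the two degree-1 vertices 2 and 3 are the ends of a path, so G = P_6. A path has exactly one nontrivial symmetry — reversal — giving Aut(G) of order 2.

2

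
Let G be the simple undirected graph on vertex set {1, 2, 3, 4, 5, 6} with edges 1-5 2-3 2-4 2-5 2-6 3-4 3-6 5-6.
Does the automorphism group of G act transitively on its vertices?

No

Vertex 1 is the only vertex of degree 1, so every automorphism fixes it; G is not vertex-transitive.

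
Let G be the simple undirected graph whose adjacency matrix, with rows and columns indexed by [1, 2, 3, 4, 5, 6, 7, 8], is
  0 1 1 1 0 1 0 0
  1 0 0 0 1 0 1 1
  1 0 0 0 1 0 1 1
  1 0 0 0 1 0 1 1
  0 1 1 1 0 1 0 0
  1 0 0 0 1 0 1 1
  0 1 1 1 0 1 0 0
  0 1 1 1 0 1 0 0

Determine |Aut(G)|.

G is 4-regular and bipartite with parts {2, 3, 4, 6} and {1, 5, 7, 8} (each part is independent and every cross-pair is an edge), so G = K_{4,4}. Each part can be permuted independently (S_4 × S_4) and the two equal-size parts can also be swapped, giving (S_4 × S_4) ⋊ Z_2 of order 2·(4!)² = 1152.

1152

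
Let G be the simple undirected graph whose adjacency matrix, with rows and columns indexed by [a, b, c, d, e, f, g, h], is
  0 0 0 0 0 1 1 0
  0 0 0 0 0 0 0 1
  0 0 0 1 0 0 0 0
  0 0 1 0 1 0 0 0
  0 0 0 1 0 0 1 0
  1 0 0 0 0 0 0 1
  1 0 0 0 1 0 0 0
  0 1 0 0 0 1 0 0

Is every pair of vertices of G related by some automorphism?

Automorphisms preserve degree, but G has vertices of degree 1 and vertices of degree 2; no automorphism maps one to the other, so G is not vertex-transitive.

No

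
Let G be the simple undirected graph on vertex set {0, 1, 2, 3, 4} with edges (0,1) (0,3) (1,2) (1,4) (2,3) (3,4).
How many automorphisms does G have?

The vertices split by degree into {1, 3} (degree 3) and {0, 2, 4} (degree 2); every edge runs between the two parts, so G is the complete bipartite graph K_{2,3}. The parts have unequal sizes, so no automorphism swaps them; each part is permuted independently, giving S_2 × S_3 of order 2!·3! = 12.

12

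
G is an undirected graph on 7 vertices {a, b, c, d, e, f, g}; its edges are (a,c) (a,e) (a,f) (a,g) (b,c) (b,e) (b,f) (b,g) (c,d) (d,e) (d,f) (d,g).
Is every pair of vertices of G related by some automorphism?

Automorphisms preserve degree, but G has vertices of degree 3 and vertices of degree 4; no automorphism maps one to the other, so G is not vertex-transitive.

No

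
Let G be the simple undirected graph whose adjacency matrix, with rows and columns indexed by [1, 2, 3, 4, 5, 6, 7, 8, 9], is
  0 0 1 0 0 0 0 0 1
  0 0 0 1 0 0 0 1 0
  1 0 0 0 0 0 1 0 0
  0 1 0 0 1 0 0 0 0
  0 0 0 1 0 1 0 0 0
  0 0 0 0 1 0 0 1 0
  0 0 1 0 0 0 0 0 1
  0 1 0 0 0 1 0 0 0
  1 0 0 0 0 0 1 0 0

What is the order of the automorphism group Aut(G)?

80

G has two connected components, {2, 4, 5, 6, 8} and {1, 3, 7, 9}; each is 2-regular, so G = C_5 ⊔ C_4. No automorphism exchanges components of different sizes, hence Aut(G) is the direct product D_5 × D_4, order 80.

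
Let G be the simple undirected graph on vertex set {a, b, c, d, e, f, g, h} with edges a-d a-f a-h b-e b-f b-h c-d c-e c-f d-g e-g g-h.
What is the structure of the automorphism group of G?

G is 3-regular and bipartite on 2^3 = 8 vertices with girth 4; it is the hypercube graph Q_3. Aut(Q_3) consists of the signed permutations of the 3 coordinate axes: 3! permutations times 2^3 sign flips, so |Aut| = 2^3·3! = 48.

Z_2^3 ⋊ S_3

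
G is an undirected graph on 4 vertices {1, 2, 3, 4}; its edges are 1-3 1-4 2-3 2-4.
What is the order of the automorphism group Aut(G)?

G is 2-regular and connected on 4 vertices, i.e. the cycle C_4. C_4 has 4 rotations and 4 reflections, so Aut(C_4) ≅ D_4 of order 8.

8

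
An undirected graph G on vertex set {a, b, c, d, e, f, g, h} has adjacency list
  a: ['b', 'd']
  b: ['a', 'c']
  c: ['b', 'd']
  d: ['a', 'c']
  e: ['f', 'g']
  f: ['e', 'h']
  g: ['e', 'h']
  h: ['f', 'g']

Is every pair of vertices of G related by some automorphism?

Yes

G has two connected components, {a, b, c, d} and {e, f, g, h}; each is 2-regular, so G = C_4 ⊔ C_4. With two isomorphic components, Aut(G) = Aut(C_4) ≀ S_2 = (D_4 × D_4) ⋊ Z_2: permute each cycle by D_4, then optionally swap the two cycles. Order 2·(2·4)² = 128. Under this action every vertex can be carried to every other, so G is vertex-transitive.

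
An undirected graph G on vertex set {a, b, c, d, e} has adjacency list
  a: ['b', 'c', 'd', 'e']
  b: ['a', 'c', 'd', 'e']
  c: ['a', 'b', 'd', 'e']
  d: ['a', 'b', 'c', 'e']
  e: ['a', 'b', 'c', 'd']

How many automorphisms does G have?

Every vertex has degree 4, so G is the complete graph K_5. Every bijection on the vertex set is an automorphism of K_5; hence Aut(K_5) ≅ S_5, order 120.

120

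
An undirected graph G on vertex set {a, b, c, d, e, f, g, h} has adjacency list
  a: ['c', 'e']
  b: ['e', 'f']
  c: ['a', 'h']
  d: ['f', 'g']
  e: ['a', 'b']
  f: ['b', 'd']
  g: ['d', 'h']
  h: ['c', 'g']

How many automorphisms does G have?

Every vertex has degree 2 and the graph is connected, so G is the 8-cycle C_8. C_8 has 8 rotations and 8 reflections, so Aut(C_8) ≅ D_8 of order 16.

16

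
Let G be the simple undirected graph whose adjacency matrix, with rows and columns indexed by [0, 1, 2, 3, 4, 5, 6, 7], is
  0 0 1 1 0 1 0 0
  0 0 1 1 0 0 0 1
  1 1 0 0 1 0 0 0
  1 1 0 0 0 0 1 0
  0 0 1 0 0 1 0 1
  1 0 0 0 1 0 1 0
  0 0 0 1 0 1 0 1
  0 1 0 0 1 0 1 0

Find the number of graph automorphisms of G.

G is 3-regular and bipartite on 2^3 = 8 vertices with girth 4; it is the hypercube graph Q_3. Aut(Q_3) consists of the signed permutations of the 3 coordinate axes: 3! permutations times 2^3 sign flips, so |Aut| = 2^3·3! = 48.

48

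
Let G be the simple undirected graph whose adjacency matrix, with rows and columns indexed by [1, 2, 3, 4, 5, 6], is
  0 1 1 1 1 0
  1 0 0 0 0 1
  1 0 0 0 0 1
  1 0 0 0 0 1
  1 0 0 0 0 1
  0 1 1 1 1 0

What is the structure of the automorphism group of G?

S_2 × S_4

The vertices split by degree into {1, 6} (degree 4) and {2, 3, 4, 5} (degree 2); every edge runs between the two parts, so G is the complete bipartite graph K_{2,4}. Automorphisms preserve the bipartition setwise (since the parts differ in size) and act as S_2 × S_4 within it; |Aut| = 48.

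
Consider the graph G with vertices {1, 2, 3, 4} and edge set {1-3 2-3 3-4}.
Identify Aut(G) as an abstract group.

the symmetric group on 3 letters

Vertex 3 has degree 3 and every other vertex has degree 1, so G is the star K_{1,3} with centre 3. Any automorphism fixes the centre and permutes the 3 leaves freely, so Aut(G) ≅ S_3 of order 3! = 6.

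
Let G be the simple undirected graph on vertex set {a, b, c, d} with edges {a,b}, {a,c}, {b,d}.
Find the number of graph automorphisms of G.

2

The degree sequence is [2, 2, 1, 1]; the two degree-1 vertices c and d are the ends of a path, so G = P_4. The only nontrivial automorphism of a path is the end-to-end reflection, so Aut(G) ≅ Z_2.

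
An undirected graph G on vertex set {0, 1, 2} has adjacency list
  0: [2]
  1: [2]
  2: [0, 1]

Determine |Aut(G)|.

2

The degree sequence is [1, 1, 2]; the two degree-1 vertices 0 and 1 are the ends of a path, so G = P_3. The only nontrivial automorphism of a path is the end-to-end reflection, so Aut(G) ≅ Z_2.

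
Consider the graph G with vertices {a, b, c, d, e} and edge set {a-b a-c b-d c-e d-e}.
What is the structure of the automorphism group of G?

D_5

G is 2-regular and connected on 5 vertices, i.e. the cycle C_5. The automorphisms of the 5-cycle are exactly the symmetries of a regular 5-gon: the dihedral group D_5, |D_5| = 10.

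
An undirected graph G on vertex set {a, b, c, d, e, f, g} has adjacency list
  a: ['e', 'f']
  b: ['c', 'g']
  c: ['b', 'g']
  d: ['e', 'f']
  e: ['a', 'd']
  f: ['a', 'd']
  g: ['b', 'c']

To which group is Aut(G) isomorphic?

G has two connected components, {a, d, e, f} and {b, c, g}; each is 2-regular, so G = C_4 ⊔ C_3. The components are non-isomorphic (different sizes), so Aut(G) = Aut(C_4) × Aut(C_3) = D_4 × D_3 of order 8·6 = 48.

D_4 × D_3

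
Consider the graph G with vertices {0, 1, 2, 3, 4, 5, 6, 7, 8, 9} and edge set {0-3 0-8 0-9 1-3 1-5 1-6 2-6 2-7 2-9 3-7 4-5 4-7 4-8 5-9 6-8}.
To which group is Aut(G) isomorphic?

S_5

G is 3-regular on 10 vertices with no triangles and no 4-cycles (girth 5): this is the Petersen graph. Viewing the Petersen graph as the Kneser graph K(5,2) — vertices are 2-subsets of {1,…,5}, edges join disjoint pairs — its automorphisms are exactly the permutations of the 5-element set, so Aut ≅ S_5 of order 120.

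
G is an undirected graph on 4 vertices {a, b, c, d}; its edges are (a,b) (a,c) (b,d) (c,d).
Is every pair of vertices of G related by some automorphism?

Yes

G is 2-regular and bipartite on 2^2 = 4 vertices with girth 4; it is the hypercube graph Q_2. Aut(Q_2) consists of the signed permutations of the 2 coordinate axes: 2! permutations times 2^2 sign flips, so |Aut| = 2^2·2! = 8. This group acts transitively on the 4 vertices.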